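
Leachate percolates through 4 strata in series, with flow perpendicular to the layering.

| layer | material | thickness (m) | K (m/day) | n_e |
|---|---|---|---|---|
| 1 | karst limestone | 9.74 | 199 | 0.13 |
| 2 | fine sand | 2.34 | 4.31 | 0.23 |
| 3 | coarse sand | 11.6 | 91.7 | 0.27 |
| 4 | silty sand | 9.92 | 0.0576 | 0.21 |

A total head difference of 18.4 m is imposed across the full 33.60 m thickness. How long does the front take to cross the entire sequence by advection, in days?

With flow normal to the layers, continuity requires the same specific discharge q through every layer.
Σ(b_i/K_i) = 9.74/199 + 2.34/4.31 + 11.6/91.7 + 9.92/0.0576 = 172.9 d.
q = Δh / Σ(b_i/K_i) = 18.4 / 172.9 = 0.1064 m/day.
In each layer the seepage velocity is v_i = q/n_i, so the layer transit time is t_i = b_i·n_i / q:
  layer 1 (karst limestone): t_1 = 9.74 × 0.13 / 0.1064 = 11.90 d
  layer 2 (fine sand): t_2 = 2.34 × 0.23 / 0.1064 = 5.059 d
  layer 3 (coarse sand): t_3 = 11.6 × 0.27 / 0.1064 = 29.44 d
  layer 4 (silty sand): t_4 = 9.92 × 0.21 / 0.1064 = 19.58 d
Total t = Σ t_i = 65.98 days.

66.0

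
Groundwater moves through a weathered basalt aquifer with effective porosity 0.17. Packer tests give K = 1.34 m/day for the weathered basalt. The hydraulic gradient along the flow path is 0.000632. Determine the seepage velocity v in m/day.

Hydraulic gradient i = 0.000632.
Darcy flux q = K · i = 1.340 × 0.0006320 = 0.0008469 m/day.
Seepage velocity v = q / n_e = 0.0008469 / 0.17 = 0.004982 m/day.

0.00498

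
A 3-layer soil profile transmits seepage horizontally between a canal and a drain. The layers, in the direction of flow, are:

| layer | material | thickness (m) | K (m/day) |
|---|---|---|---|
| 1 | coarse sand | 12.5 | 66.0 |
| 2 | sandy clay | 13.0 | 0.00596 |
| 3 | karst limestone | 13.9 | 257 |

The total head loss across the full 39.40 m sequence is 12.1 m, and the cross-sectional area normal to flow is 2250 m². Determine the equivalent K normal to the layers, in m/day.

0.0181

Flow is perpendicular to layering, so the layers act in series and the equivalent K is the thickness-weighted harmonic mean.
Total thickness L = 12.5 + 13.0 + 13.9 = 39.40 m.
Σ(b_i/K_i) = 12.5/66.0 + 13.0/0.00596 + 13.9/257 = 2181 d.
K_eq = L / Σ(b_i/K_i) = 39.40 / 2181 = 0.01806 m/day.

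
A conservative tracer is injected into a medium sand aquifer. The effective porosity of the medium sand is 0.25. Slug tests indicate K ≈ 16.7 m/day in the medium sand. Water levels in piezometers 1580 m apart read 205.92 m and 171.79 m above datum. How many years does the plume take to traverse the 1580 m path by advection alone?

Hydraulic gradient i = (205.92 − 171.79) / 1580 = 34.13 / 1580 = 0.02160.
Darcy flux q = K · i = 16.70 × 0.02160 = 0.3607 m/day.
Seepage velocity v = q / n_e = 0.3607 / 0.25 = 1.443 m/day.
Travel time t = L / v = 1580 / 1.443 = 1095 days = 2.998 years.

3.00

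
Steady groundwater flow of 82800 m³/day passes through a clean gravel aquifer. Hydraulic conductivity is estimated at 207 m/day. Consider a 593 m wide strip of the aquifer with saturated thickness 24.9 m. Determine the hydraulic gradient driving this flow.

0.0271

Cross-sectional area A = 593 × 24.9 = 14766 m².
From Q = K·A·i, i = Q / (K·A) = 82800 / (207.0 × 14766) = 0.02709.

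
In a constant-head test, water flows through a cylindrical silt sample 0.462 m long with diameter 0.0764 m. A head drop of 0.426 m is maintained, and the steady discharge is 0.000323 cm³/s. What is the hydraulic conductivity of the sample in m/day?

0.00660

Cross-sectional area A = π·(d/2)² = π × (0.0764/2)² = 0.004584 m².
Convert discharge: 0.000323 cm³/s = 3.230e-10 m³/s.
Darcy's law rearranged: K = Q·L / (A·Δh) = 3.230e-10 × 0.462 / (0.004584 × 0.426) = 7.641e-08 m/s = 0.006602 m/day.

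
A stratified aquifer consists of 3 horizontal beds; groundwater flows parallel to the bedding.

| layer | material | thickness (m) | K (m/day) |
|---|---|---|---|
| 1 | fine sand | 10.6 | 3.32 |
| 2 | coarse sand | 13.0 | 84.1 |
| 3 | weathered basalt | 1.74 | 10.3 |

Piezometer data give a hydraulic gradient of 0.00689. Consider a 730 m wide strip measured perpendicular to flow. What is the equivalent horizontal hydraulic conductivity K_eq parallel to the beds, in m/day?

Flow is parallel to layering, so each bed carries its own Darcy discharge and the transmissivities add.
Σ(K_i·b_i) = 3.32×10.6 + 84.1×13.0 + 10.3×1.74 = 1146 m²/day.
Total thickness b = 25.34 m, so K_eq = Σ(K_i·b_i)/b = 45.24 m/day.

45.2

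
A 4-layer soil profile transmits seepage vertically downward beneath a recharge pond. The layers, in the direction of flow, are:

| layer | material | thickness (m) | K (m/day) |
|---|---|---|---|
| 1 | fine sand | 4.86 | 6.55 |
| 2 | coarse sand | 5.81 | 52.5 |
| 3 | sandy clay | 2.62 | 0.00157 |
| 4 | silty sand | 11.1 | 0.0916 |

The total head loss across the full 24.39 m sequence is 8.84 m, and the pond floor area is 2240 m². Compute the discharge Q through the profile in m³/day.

Flow is perpendicular to layering, so the layers act in series and the equivalent K is the thickness-weighted harmonic mean.
Total thickness L = 4.86 + 5.81 + 2.62 + 11.1 = 24.39 m.
Σ(b_i/K_i) = 4.86/6.55 + 5.81/52.5 + 2.62/0.00157 + 11.1/0.0916 = 1791 d.
K_eq = L / Σ(b_i/K_i) = 24.39 / 1791 = 0.01362 m/day.
Q = K_eq · A · (Δh/L) = 0.01362 × 2240 × (8.84/24.39) = 11.06 m³/day.

11.1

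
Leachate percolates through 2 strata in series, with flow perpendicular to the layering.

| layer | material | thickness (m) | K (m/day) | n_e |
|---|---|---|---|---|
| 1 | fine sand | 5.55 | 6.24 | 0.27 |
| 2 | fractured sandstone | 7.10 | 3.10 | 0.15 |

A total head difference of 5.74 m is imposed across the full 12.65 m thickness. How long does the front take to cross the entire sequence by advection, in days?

With flow normal to the layers, continuity requires the same specific discharge q through every layer.
Σ(b_i/K_i) = 5.55/6.24 + 7.10/3.10 = 3.180 d.
q = Δh / Σ(b_i/K_i) = 5.74 / 3.180 = 1.805 m/day.
In each layer the seepage velocity is v_i = q/n_i, so the layer transit time is t_i = b_i·n_i / q:
  layer 1 (fine sand): t_1 = 5.55 × 0.27 / 1.805 = 0.8301 d
  layer 2 (fractured sandstone): t_2 = 7.10 × 0.15 / 1.805 = 0.5900 d
Total t = Σ t_i = 1.420 days.

1.42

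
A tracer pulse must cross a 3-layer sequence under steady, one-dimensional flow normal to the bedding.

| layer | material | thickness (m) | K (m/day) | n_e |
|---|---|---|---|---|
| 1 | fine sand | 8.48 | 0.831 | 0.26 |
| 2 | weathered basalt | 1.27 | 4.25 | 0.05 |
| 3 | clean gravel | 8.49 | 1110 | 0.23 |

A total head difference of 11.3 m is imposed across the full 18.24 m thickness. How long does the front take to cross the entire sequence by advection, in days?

With flow normal to the layers, continuity requires the same specific discharge q through every layer.
Σ(b_i/K_i) = 8.48/0.831 + 1.27/4.25 + 8.49/1110 = 10.51 d.
q = Δh / Σ(b_i/K_i) = 11.3 / 10.51 = 1.075 m/day.
In each layer the seepage velocity is v_i = q/n_i, so the layer transit time is t_i = b_i·n_i / q:
  layer 1 (fine sand): t_1 = 8.48 × 0.26 / 1.075 = 2.051 d
  layer 2 (weathered basalt): t_2 = 1.27 × 0.05 / 1.075 = 0.05907 d
  layer 3 (clean gravel): t_3 = 8.49 × 0.23 / 1.075 = 1.816 d
Total t = Σ t_i = 3.926 days.

3.93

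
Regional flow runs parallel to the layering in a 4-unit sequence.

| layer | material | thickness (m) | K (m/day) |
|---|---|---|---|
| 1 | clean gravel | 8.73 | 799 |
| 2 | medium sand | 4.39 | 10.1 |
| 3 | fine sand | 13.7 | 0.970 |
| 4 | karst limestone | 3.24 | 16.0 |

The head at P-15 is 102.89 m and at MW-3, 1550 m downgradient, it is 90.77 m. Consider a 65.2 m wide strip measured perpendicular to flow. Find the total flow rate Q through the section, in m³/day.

Flow is parallel to layering, so each bed carries its own Darcy discharge and the transmissivities add.
Σ(K_i·b_i) = 799×8.73 + 10.1×4.39 + 0.970×13.7 + 16.0×3.24 = 7085 m²/day.
Hydraulic gradient i = (102.89 − 90.77) / 1550 = 12.12 / 1550 = 0.007819.
Q = Σ(K_i·b_i) · W · i = 7085 × 65.2 × 0.007819 = 3612 m³/day.

3610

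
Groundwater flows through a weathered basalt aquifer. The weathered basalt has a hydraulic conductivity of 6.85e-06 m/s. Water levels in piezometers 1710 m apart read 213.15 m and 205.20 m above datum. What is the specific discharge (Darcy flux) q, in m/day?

Convert K: 6.85e-06 m/s × 86400 = 0.5918 m/day.
Hydraulic gradient i = (213.15 − 205.20) / 1710 = 7.95 / 1710 = 0.004649.
Specific discharge q = K · i = 0.5918 × 0.004649 = 0.002752 m/day.

0.00275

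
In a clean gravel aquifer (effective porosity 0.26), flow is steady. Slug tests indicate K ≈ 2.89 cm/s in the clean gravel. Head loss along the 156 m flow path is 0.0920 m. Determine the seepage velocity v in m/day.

5.66

Convert K: 2.89 cm/s × 864 = 2497 m/day.
Hydraulic gradient i = Δh / L = 0.0920 / 156 = 0.0005897.
Darcy flux q = K · i = 2497 × 0.0005897 = 1.473 m/day.
Seepage velocity v = q / n_e = 1.473 / 0.26 = 5.664 m/day.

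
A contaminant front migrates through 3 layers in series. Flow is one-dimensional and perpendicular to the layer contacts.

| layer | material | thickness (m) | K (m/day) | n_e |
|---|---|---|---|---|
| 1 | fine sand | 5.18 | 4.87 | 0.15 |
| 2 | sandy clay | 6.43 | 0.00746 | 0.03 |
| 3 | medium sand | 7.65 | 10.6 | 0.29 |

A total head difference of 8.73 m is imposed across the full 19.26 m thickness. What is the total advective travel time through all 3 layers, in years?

With flow normal to the layers, continuity requires the same specific discharge q through every layer.
Σ(b_i/K_i) = 5.18/4.87 + 6.43/0.00746 + 7.65/10.6 = 863.7 d.
q = Δh / Σ(b_i/K_i) = 8.73 / 863.7 = 0.01011 m/day.
In each layer the seepage velocity is v_i = q/n_i, so the layer transit time is t_i = b_i·n_i / q:
  layer 1 (fine sand): t_1 = 5.18 × 0.15 / 0.01011 = 76.87 d
  layer 2 (sandy clay): t_2 = 6.43 × 0.03 / 0.01011 = 19.08 d
  layer 3 (medium sand): t_3 = 7.65 × 0.29 / 0.01011 = 219.5 d
Total t = Σ t_i = 315.4 days = 0.8637 years.

0.864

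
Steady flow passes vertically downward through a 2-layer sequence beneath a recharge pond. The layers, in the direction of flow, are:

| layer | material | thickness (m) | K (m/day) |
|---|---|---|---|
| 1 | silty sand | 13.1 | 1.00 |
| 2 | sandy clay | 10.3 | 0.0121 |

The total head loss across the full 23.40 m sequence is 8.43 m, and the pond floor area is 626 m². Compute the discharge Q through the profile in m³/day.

Flow is perpendicular to layering, so the layers act in series and the equivalent K is the thickness-weighted harmonic mean.
Total thickness L = 13.1 + 10.3 = 23.40 m.
Σ(b_i/K_i) = 13.1/1.00 + 10.3/0.0121 = 864.3 d.
K_eq = L / Σ(b_i/K_i) = 23.40 / 864.3 = 0.02707 m/day.
Q = K_eq · A · (Δh/L) = 0.02707 × 626 × (8.43/23.40) = 6.105 m³/day.

6.11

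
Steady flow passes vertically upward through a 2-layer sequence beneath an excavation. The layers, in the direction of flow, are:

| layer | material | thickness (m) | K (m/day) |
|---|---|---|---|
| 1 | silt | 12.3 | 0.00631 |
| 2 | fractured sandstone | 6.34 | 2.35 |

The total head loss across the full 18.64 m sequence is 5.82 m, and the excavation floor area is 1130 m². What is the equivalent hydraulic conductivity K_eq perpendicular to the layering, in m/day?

0.00955

Flow is perpendicular to layering, so the layers act in series and the equivalent K is the thickness-weighted harmonic mean.
Total thickness L = 12.3 + 6.34 = 18.64 m.
Σ(b_i/K_i) = 12.3/0.00631 + 6.34/2.35 = 1952 d.
K_eq = L / Σ(b_i/K_i) = 18.64 / 1952 = 0.009549 m/day.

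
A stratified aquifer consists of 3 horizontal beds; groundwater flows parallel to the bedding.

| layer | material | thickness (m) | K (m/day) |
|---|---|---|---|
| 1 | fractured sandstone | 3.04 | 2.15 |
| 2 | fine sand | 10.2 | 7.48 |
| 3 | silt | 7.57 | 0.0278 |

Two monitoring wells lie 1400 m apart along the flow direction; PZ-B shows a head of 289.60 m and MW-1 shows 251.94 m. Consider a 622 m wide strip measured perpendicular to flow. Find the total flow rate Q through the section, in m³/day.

Flow is parallel to layering, so each bed carries its own Darcy discharge and the transmissivities add.
Σ(K_i·b_i) = 2.15×3.04 + 7.48×10.2 + 0.0278×7.57 = 83.04 m²/day.
Hydraulic gradient i = (289.60 − 251.94) / 1400 = 37.66 / 1400 = 0.02690.
Q = Σ(K_i·b_i) · W · i = 83.04 × 622 × 0.02690 = 1389 m³/day.

1390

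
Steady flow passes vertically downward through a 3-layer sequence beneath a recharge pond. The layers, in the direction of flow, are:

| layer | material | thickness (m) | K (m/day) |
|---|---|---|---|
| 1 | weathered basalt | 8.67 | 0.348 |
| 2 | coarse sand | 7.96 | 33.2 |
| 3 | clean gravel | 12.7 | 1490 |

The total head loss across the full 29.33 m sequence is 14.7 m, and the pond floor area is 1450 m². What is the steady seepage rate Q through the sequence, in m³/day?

847

Flow is perpendicular to layering, so the layers act in series and the equivalent K is the thickness-weighted harmonic mean.
Total thickness L = 8.67 + 7.96 + 12.7 = 29.33 m.
Σ(b_i/K_i) = 8.67/0.348 + 7.96/33.2 + 12.7/1490 = 25.16 d.
K_eq = L / Σ(b_i/K_i) = 29.33 / 25.16 = 1.166 m/day.
Q = K_eq · A · (Δh/L) = 1.166 × 1450 × (14.7/29.33) = 847.1 m³/day.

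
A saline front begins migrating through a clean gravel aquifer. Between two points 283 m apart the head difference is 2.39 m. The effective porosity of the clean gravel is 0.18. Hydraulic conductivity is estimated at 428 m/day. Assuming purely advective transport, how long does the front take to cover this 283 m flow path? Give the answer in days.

Hydraulic gradient i = Δh / L = 2.39 / 283 = 0.008445.
Darcy flux q = K · i = 428.0 × 0.008445 = 3.615 m/day.
Seepage velocity v = q / n_e = 3.615 / 0.18 = 20.08 m/day.
Travel time t = L / v = 283 / 20.08 = 14.09 days.

14.1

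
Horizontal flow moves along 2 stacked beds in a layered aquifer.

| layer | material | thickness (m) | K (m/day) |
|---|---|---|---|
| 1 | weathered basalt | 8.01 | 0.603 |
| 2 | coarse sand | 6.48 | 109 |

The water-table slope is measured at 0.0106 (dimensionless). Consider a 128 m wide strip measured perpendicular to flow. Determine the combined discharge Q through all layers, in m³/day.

Flow is parallel to layering, so each bed carries its own Darcy discharge and the transmissivities add.
Σ(K_i·b_i) = 0.603×8.01 + 109×6.48 = 711.2 m²/day.
Hydraulic gradient i = 0.0106.
Q = Σ(K_i·b_i) · W · i = 711.2 × 128 × 0.01060 = 964.9 m³/day.

965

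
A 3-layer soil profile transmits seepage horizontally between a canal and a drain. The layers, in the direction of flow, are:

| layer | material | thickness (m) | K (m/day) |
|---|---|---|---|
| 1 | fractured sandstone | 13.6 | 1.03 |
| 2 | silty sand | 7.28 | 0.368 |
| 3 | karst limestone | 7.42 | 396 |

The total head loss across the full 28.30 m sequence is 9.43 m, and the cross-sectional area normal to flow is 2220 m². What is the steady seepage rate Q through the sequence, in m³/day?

634

Flow is perpendicular to layering, so the layers act in series and the equivalent K is the thickness-weighted harmonic mean.
Total thickness L = 13.6 + 7.28 + 7.42 = 28.30 m.
Σ(b_i/K_i) = 13.6/1.03 + 7.28/0.368 + 7.42/396 = 33.01 d.
K_eq = L / Σ(b_i/K_i) = 28.30 / 33.01 = 0.8574 m/day.
Q = K_eq · A · (Δh/L) = 0.8574 × 2220 × (9.43/28.30) = 634.3 m³/day.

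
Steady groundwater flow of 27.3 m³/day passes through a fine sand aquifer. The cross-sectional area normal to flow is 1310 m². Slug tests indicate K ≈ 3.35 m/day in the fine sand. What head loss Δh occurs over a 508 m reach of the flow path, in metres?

3.16

From Q = K·A·i, i = Q / (K·A) = 27.3 / (3.350 × 1310) = 0.006221.
Head loss Δh = i · L = 0.006221 × 508 = 3.160 m.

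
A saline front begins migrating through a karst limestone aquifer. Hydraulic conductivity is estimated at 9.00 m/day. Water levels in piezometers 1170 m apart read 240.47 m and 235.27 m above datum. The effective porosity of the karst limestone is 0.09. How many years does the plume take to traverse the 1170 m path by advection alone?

7.21

Hydraulic gradient i = (240.47 − 235.27) / 1170 = 5.2 / 1170 = 0.004444.
Darcy flux q = K · i = 9.000 × 0.004444 = 0.04000 m/day.
Seepage velocity v = q / n_e = 0.04000 / 0.09 = 0.4444 m/day.
Travel time t = L / v = 1170 / 0.4444 = 2632 days = 7.207 years.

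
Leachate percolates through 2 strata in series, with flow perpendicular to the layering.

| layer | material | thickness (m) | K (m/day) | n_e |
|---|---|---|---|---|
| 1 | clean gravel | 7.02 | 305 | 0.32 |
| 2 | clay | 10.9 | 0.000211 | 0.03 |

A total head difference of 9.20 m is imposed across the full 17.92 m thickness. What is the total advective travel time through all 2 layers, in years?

With flow normal to the layers, continuity requires the same specific discharge q through every layer.
Σ(b_i/K_i) = 7.02/305 + 10.9/0.000211 = 51659 d.
q = Δh / Σ(b_i/K_i) = 9.20 / 51659 = 0.0001781 m/day.
In each layer the seepage velocity is v_i = q/n_i, so the layer transit time is t_i = b_i·n_i / q:
  layer 1 (clean gravel): t_1 = 7.02 × 0.32 / 0.0001781 = 12614 d
  layer 2 (clay): t_2 = 10.9 × 0.03 / 0.0001781 = 1836 d
Total t = Σ t_i = 14450 days = 39.56 years.

39.6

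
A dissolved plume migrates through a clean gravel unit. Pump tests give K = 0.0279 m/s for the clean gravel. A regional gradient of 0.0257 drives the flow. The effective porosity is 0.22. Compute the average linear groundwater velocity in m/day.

Convert K: 0.0279 m/s × 86400 = 2411 m/day.
Hydraulic gradient i = 0.0257.
Darcy flux q = K · i = 2411 × 0.02570 = 61.95 m/day.
Seepage velocity v = q / n_e = 61.95 / 0.22 = 281.6 m/day.

282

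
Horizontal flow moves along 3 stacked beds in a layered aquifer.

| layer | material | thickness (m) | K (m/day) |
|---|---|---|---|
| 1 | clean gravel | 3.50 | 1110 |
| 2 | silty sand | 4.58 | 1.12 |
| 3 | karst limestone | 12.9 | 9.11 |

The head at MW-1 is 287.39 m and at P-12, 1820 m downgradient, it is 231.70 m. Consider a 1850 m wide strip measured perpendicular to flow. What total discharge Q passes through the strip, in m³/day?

Flow is parallel to layering, so each bed carries its own Darcy discharge and the transmissivities add.
Σ(K_i·b_i) = 1110×3.50 + 1.12×4.58 + 9.11×12.9 = 4008 m²/day.
Hydraulic gradient i = (287.39 − 231.70) / 1820 = 55.69 / 1820 = 0.03060.
Q = Σ(K_i·b_i) · W · i = 4008 × 1850 × 0.03060 = 2.269e+05 m³/day.

227000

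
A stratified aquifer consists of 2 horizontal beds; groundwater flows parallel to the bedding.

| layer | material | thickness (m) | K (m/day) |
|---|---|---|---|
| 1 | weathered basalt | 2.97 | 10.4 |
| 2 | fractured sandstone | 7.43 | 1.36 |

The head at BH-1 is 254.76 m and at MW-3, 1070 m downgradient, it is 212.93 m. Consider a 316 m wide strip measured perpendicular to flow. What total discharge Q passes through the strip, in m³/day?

Flow is parallel to layering, so each bed carries its own Darcy discharge and the transmissivities add.
Σ(K_i·b_i) = 10.4×2.97 + 1.36×7.43 = 40.99 m²/day.
Hydraulic gradient i = (254.76 − 212.93) / 1070 = 41.83 / 1070 = 0.03909.
Q = Σ(K_i·b_i) · W · i = 40.99 × 316 × 0.03909 = 506.4 m³/day.

506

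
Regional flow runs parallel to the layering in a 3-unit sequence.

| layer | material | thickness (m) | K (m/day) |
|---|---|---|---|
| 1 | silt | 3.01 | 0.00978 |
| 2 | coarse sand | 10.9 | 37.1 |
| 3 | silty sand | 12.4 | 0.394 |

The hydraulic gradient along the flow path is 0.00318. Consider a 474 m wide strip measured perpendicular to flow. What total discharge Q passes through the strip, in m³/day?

617

Flow is parallel to layering, so each bed carries its own Darcy discharge and the transmissivities add.
Σ(K_i·b_i) = 0.00978×3.01 + 37.1×10.9 + 0.394×12.4 = 409.3 m²/day.
Hydraulic gradient i = 0.00318.
Q = Σ(K_i·b_i) · W · i = 409.3 × 474 × 0.003180 = 617.0 m³/day.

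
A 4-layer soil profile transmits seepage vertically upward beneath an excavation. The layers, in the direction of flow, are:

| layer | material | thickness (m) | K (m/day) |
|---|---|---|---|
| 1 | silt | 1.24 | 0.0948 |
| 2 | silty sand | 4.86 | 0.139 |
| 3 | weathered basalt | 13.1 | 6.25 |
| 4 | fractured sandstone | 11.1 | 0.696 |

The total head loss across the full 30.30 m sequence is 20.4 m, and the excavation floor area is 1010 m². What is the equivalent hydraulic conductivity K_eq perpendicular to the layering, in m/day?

Flow is perpendicular to layering, so the layers act in series and the equivalent K is the thickness-weighted harmonic mean.
Total thickness L = 1.24 + 4.86 + 13.1 + 11.1 = 30.30 m.
Σ(b_i/K_i) = 1.24/0.0948 + 4.86/0.139 + 13.1/6.25 + 11.1/0.696 = 66.09 d.
K_eq = L / Σ(b_i/K_i) = 30.30 / 66.09 = 0.4585 m/day.

0.458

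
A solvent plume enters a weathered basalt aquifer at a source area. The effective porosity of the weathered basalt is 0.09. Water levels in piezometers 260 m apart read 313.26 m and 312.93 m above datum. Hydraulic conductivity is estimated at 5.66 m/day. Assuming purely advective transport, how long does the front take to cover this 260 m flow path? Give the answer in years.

Hydraulic gradient i = (313.26 − 312.93) / 260 = 0.33 / 260 = 0.001269.
Darcy flux q = K · i = 5.660 × 0.001269 = 0.007184 m/day.
Seepage velocity v = q / n_e = 0.007184 / 0.09 = 0.07982 m/day.
Travel time t = L / v = 260 / 0.07982 = 3257 days = 8.918 years.

8.92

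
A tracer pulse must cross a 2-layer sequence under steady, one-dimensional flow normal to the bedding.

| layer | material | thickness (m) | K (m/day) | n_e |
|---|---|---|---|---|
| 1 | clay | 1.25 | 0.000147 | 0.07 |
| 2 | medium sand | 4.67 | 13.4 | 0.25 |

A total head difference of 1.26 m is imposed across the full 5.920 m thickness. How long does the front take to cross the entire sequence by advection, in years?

With flow normal to the layers, continuity requires the same specific discharge q through every layer.
Σ(b_i/K_i) = 1.25/0.000147 + 4.67/13.4 = 8504 d.
q = Δh / Σ(b_i/K_i) = 1.26 / 8504 = 0.0001482 m/day.
In each layer the seepage velocity is v_i = q/n_i, so the layer transit time is t_i = b_i·n_i / q:
  layer 1 (clay): t_1 = 1.25 × 0.07 / 0.0001482 = 590.5 d
  layer 2 (medium sand): t_2 = 4.67 × 0.25 / 0.0001482 = 7879 d
Total t = Σ t_i = 8470 days = 23.19 years.

23.2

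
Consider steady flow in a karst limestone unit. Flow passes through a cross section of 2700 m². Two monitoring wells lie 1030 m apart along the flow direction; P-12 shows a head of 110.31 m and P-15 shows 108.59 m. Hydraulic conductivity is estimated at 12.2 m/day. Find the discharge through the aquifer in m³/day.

Hydraulic gradient i = (110.31 − 108.59) / 1030 = 1.72 / 1030 = 0.001670.
Darcy's law: Q = K · A · i = 12.20 × 2700 × 0.001670 = 55.01 m³/day.

55.0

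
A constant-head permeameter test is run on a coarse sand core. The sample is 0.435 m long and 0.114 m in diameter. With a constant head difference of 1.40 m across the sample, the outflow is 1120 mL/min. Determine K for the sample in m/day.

Cross-sectional area A = π·(d/2)² = π × (0.114/2)² = 0.01021 m².
Convert discharge: 1120 mL/min = 1.867e-05 m³/s.
Darcy's law rearranged: K = Q·L / (A·Δh) = 1.867e-05 × 0.435 / (0.01021 × 1.40) = 0.0005682 m/s = 49.10 m/day.

49.1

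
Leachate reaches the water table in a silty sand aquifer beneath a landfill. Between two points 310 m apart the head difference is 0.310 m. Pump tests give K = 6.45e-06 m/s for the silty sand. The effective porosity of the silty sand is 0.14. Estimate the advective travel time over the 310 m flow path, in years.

213

Convert K: 6.45e-06 m/s × 86400 = 0.5573 m/day.
Hydraulic gradient i = Δh / L = 0.310 / 310 = 0.001000.
Darcy flux q = K · i = 0.5573 × 0.001000 = 0.0005573 m/day.
Seepage velocity v = q / n_e = 0.0005573 / 0.14 = 0.003981 m/day.
Travel time t = L / v = 310 / 0.003981 = 77878 days = 213.2 years.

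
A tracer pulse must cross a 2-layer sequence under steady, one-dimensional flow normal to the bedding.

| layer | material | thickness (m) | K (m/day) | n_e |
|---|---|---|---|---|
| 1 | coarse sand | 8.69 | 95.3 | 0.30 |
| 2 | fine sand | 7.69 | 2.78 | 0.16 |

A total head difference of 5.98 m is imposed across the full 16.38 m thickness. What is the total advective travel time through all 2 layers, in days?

1.83

With flow normal to the layers, continuity requires the same specific discharge q through every layer.
Σ(b_i/K_i) = 8.69/95.3 + 7.69/2.78 = 2.857 d.
q = Δh / Σ(b_i/K_i) = 5.98 / 2.857 = 2.093 m/day.
In each layer the seepage velocity is v_i = q/n_i, so the layer transit time is t_i = b_i·n_i / q:
  layer 1 (coarse sand): t_1 = 8.69 × 0.30 / 2.093 = 1.246 d
  layer 2 (fine sand): t_2 = 7.69 × 0.16 / 2.093 = 0.5879 d
Total t = Σ t_i = 1.834 days.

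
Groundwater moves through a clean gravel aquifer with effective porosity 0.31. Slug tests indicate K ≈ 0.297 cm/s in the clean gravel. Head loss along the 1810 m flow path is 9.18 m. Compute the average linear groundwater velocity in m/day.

4.20

Convert K: 0.297 cm/s × 864 = 256.6 m/day.
Hydraulic gradient i = Δh / L = 9.18 / 1810 = 0.005072.
Darcy flux q = K · i = 256.6 × 0.005072 = 1.301 m/day.
Seepage velocity v = q / n_e = 1.301 / 0.31 = 4.198 m/day.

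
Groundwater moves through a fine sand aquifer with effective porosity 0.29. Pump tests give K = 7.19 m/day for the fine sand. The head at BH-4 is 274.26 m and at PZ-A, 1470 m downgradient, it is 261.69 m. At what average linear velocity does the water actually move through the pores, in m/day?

Hydraulic gradient i = (274.26 − 261.69) / 1470 = 12.57 / 1470 = 0.008551.
Darcy flux q = K · i = 7.190 × 0.008551 = 0.06148 m/day.
Seepage velocity v = q / n_e = 0.06148 / 0.29 = 0.2120 m/day.

0.212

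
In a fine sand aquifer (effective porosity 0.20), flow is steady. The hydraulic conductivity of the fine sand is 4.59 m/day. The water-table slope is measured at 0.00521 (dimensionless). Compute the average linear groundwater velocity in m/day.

Hydraulic gradient i = 0.00521.
Darcy flux q = K · i = 4.590 × 0.005210 = 0.02391 m/day.
Seepage velocity v = q / n_e = 0.02391 / 0.20 = 0.1196 m/day.

0.120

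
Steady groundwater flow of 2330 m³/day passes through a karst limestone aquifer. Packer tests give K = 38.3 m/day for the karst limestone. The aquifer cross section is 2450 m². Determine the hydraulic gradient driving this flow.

0.0248

From Q = K·A·i, i = Q / (K·A) = 2330 / (38.30 × 2450) = 0.02483.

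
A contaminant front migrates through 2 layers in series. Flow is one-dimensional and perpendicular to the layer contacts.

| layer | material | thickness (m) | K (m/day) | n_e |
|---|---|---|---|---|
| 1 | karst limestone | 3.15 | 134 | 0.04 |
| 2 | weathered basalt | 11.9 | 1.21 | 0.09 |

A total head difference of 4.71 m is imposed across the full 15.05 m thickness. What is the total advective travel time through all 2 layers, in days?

With flow normal to the layers, continuity requires the same specific discharge q through every layer.
Σ(b_i/K_i) = 3.15/134 + 11.9/1.21 = 9.858 d.
q = Δh / Σ(b_i/K_i) = 4.71 / 9.858 = 0.4778 m/day.
In each layer the seepage velocity is v_i = q/n_i, so the layer transit time is t_i = b_i·n_i / q:
  layer 1 (karst limestone): t_1 = 3.15 × 0.04 / 0.4778 = 0.2637 d
  layer 2 (weathered basalt): t_2 = 11.9 × 0.09 / 0.4778 = 2.242 d
Total t = Σ t_i = 2.505 days.

2.51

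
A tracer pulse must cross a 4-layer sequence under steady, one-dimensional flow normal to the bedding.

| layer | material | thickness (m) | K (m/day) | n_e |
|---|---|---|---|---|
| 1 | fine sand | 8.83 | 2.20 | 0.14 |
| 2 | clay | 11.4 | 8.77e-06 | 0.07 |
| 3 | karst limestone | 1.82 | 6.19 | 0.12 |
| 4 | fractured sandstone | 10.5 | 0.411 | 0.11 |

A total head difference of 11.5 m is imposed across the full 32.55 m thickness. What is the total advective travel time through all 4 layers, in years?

1050

With flow normal to the layers, continuity requires the same specific discharge q through every layer.
Σ(b_i/K_i) = 8.83/2.20 + 11.4/8.77e-06 + 1.82/6.19 + 10.5/0.411 = 1.300e+06 d.
q = Δh / Σ(b_i/K_i) = 11.5 / 1.300e+06 = 8.847e-06 m/day.
In each layer the seepage velocity is v_i = q/n_i, so the layer transit time is t_i = b_i·n_i / q:
  layer 1 (fine sand): t_1 = 8.83 × 0.14 / 8.847e-06 = 1.397e+05 d
  layer 2 (clay): t_2 = 11.4 × 0.07 / 8.847e-06 = 90203 d
  layer 3 (karst limestone): t_3 = 1.82 × 0.12 / 8.847e-06 = 24687 d
  layer 4 (fractured sandstone): t_4 = 10.5 × 0.11 / 8.847e-06 = 1.306e+05 d
Total t = Σ t_i = 3.852e+05 days = 1055 years.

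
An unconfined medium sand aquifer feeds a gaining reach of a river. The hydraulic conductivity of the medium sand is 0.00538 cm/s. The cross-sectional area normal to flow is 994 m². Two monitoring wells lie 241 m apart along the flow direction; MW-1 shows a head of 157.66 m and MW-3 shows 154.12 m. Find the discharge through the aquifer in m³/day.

67.9

Convert K: 0.00538 cm/s × 864 = 4.648 m/day.
Hydraulic gradient i = (157.66 − 154.12) / 241 = 3.54 / 241 = 0.01469.
Darcy's law: Q = K · A · i = 4.648 × 994.0 × 0.01469 = 67.87 m³/day.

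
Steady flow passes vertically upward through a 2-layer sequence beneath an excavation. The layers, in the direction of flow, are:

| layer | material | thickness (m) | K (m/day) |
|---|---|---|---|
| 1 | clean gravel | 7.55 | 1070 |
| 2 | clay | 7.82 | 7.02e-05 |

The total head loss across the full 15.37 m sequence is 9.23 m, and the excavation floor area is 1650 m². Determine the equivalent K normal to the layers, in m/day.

0.000138

Flow is perpendicular to layering, so the layers act in series and the equivalent K is the thickness-weighted harmonic mean.
Total thickness L = 7.55 + 7.82 = 15.37 m.
Σ(b_i/K_i) = 7.55/1070 + 7.82/7.02e-05 = 1.114e+05 d.
K_eq = L / Σ(b_i/K_i) = 15.37 / 1.114e+05 = 0.0001380 m/day.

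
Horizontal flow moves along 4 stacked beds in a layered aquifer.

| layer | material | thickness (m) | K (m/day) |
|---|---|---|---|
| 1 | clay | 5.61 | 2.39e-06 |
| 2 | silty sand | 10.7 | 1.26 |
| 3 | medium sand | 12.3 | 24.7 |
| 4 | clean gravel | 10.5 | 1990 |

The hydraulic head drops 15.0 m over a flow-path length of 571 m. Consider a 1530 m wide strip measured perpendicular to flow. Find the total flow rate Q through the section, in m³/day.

Flow is parallel to layering, so each bed carries its own Darcy discharge and the transmissivities add.
Σ(K_i·b_i) = 2.39e-06×5.61 + 1.26×10.7 + 24.7×12.3 + 1990×10.5 = 21212 m²/day.
Hydraulic gradient i = Δh / L = 15.0 / 571 = 0.02627.
Q = Σ(K_i·b_i) · W · i = 21212 × 1530 × 0.02627 = 8.526e+05 m³/day.

853000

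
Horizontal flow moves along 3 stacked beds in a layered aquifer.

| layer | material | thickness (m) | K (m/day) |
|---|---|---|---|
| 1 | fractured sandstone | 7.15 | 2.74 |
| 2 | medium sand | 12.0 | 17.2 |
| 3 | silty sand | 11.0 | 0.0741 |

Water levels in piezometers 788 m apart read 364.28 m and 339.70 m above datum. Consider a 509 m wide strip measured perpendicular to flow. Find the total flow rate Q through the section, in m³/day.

3600

Flow is parallel to layering, so each bed carries its own Darcy discharge and the transmissivities add.
Σ(K_i·b_i) = 2.74×7.15 + 17.2×12.0 + 0.0741×11.0 = 226.8 m²/day.
Hydraulic gradient i = (364.28 − 339.70) / 788 = 24.58 / 788 = 0.03119.
Q = Σ(K_i·b_i) · W · i = 226.8 × 509 × 0.03119 = 3601 m³/day.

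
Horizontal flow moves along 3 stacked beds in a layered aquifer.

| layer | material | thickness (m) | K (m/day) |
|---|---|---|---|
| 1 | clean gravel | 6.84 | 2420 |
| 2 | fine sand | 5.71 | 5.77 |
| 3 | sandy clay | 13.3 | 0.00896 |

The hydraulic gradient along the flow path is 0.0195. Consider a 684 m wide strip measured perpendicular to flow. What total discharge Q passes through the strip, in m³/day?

Flow is parallel to layering, so each bed carries its own Darcy discharge and the transmissivities add.
Σ(K_i·b_i) = 2420×6.84 + 5.77×5.71 + 0.00896×13.3 = 16586 m²/day.
Hydraulic gradient i = 0.0195.
Q = Σ(K_i·b_i) · W · i = 16586 × 684 × 0.01950 = 2.212e+05 m³/day.

221000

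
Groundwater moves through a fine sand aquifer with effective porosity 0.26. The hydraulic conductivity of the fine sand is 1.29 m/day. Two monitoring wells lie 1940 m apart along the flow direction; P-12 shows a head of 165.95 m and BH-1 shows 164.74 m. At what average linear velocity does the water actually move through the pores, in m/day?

0.00309

Hydraulic gradient i = (165.95 − 164.74) / 1940 = 1.21 / 1940 = 0.0006237.
Darcy flux q = K · i = 1.290 × 0.0006237 = 0.0008046 m/day.
Seepage velocity v = q / n_e = 0.0008046 / 0.26 = 0.003095 m/day.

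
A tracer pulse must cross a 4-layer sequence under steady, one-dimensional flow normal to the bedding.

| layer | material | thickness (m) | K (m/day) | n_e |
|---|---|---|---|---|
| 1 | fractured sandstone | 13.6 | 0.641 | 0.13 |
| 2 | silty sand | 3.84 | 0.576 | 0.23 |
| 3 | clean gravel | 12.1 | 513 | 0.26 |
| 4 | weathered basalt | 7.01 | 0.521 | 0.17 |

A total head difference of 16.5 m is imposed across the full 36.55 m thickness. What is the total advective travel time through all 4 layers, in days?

17.5

With flow normal to the layers, continuity requires the same specific discharge q through every layer.
Σ(b_i/K_i) = 13.6/0.641 + 3.84/0.576 + 12.1/513 + 7.01/0.521 = 41.36 d.
q = Δh / Σ(b_i/K_i) = 16.5 / 41.36 = 0.3989 m/day.
In each layer the seepage velocity is v_i = q/n_i, so the layer transit time is t_i = b_i·n_i / q:
  layer 1 (fractured sandstone): t_1 = 13.6 × 0.13 / 0.3989 = 4.432 d
  layer 2 (silty sand): t_2 = 3.84 × 0.23 / 0.3989 = 2.214 d
  layer 3 (clean gravel): t_3 = 12.1 × 0.26 / 0.3989 = 7.886 d
  layer 4 (weathered basalt): t_4 = 7.01 × 0.17 / 0.3989 = 2.987 d
Total t = Σ t_i = 17.52 days.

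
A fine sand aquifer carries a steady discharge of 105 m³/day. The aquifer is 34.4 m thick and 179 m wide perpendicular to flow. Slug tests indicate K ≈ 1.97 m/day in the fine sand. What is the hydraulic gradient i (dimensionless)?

0.00866

Cross-sectional area A = 179 × 34.4 = 6158 m².
From Q = K·A·i, i = Q / (K·A) = 105 / (1.970 × 6158) = 0.008656.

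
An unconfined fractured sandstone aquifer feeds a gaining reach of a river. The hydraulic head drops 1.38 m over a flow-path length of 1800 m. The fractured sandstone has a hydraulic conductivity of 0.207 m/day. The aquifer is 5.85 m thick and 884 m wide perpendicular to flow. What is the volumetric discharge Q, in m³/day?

0.821

Cross-sectional area A = 884 × 5.85 = 5171 m².
Hydraulic gradient i = Δh / L = 1.38 / 1800 = 0.0007667.
Darcy's law: Q = K · A · i = 0.2070 × 5171 × 0.0007667 = 0.8207 m³/day.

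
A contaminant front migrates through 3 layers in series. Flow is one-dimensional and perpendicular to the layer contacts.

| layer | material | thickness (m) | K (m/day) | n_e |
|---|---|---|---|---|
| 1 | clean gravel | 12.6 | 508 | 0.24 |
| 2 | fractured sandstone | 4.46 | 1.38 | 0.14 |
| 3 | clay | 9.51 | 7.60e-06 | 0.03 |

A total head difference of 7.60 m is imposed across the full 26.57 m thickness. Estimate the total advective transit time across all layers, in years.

1770

With flow normal to the layers, continuity requires the same specific discharge q through every layer.
Σ(b_i/K_i) = 12.6/508 + 4.46/1.38 + 9.51/7.60e-06 = 1.251e+06 d.
q = Δh / Σ(b_i/K_i) = 7.60 / 1.251e+06 = 6.074e-06 m/day.
In each layer the seepage velocity is v_i = q/n_i, so the layer transit time is t_i = b_i·n_i / q:
  layer 1 (clean gravel): t_1 = 12.6 × 0.24 / 6.074e-06 = 4.979e+05 d
  layer 2 (fractured sandstone): t_2 = 4.46 × 0.14 / 6.074e-06 = 1.028e+05 d
  layer 3 (clay): t_3 = 9.51 × 0.03 / 6.074e-06 = 46974 d
Total t = Σ t_i = 6.477e+05 days = 1773 years.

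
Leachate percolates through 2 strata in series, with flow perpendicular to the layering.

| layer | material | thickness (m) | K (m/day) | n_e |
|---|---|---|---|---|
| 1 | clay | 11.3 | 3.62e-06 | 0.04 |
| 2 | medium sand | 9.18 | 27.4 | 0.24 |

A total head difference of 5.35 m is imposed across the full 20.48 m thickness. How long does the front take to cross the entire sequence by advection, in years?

4240

With flow normal to the layers, continuity requires the same specific discharge q through every layer.
Σ(b_i/K_i) = 11.3/3.62e-06 + 9.18/27.4 = 3.122e+06 d.
q = Δh / Σ(b_i/K_i) = 5.35 / 3.122e+06 = 1.714e-06 m/day.
In each layer the seepage velocity is v_i = q/n_i, so the layer transit time is t_i = b_i·n_i / q:
  layer 1 (clay): t_1 = 11.3 × 0.04 / 1.714e-06 = 2.637e+05 d
  layer 2 (medium sand): t_2 = 9.18 × 0.24 / 1.714e-06 = 1.285e+06 d
Total t = Σ t_i = 1.549e+06 days = 4242 years.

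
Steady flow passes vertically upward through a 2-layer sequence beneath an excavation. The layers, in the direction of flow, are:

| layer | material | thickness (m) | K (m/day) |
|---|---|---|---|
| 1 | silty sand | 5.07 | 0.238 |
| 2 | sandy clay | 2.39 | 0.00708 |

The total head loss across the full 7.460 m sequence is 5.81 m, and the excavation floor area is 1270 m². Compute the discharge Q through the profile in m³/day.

20.6

Flow is perpendicular to layering, so the layers act in series and the equivalent K is the thickness-weighted harmonic mean.
Total thickness L = 5.07 + 2.39 = 7.460 m.
Σ(b_i/K_i) = 5.07/0.238 + 2.39/0.00708 = 358.9 d.
K_eq = L / Σ(b_i/K_i) = 7.460 / 358.9 = 0.02079 m/day.
Q = K_eq · A · (Δh/L) = 0.02079 × 1270 × (5.81/7.460) = 20.56 m³/day.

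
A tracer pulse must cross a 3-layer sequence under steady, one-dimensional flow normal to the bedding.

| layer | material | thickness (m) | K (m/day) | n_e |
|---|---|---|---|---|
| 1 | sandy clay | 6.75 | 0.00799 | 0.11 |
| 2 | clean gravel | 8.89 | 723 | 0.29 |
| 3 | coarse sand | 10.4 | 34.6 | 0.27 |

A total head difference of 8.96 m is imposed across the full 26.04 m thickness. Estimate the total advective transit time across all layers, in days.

578

With flow normal to the layers, continuity requires the same specific discharge q through every layer.
Σ(b_i/K_i) = 6.75/0.00799 + 8.89/723 + 10.4/34.6 = 845.1 d.
q = Δh / Σ(b_i/K_i) = 8.96 / 845.1 = 0.01060 m/day.
In each layer the seepage velocity is v_i = q/n_i, so the layer transit time is t_i = b_i·n_i / q:
  layer 1 (sandy clay): t_1 = 6.75 × 0.11 / 0.01060 = 70.03 d
  layer 2 (clean gravel): t_2 = 8.89 × 0.29 / 0.01060 = 243.2 d
  layer 3 (coarse sand): t_3 = 10.4 × 0.27 / 0.01060 = 264.9 d
Total t = Σ t_i = 578.1 days.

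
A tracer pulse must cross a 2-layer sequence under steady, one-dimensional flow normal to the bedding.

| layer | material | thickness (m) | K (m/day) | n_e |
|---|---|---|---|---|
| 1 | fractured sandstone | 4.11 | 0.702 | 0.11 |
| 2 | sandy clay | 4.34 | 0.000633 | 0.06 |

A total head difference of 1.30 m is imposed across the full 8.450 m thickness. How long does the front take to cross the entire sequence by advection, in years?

With flow normal to the layers, continuity requires the same specific discharge q through every layer.
Σ(b_i/K_i) = 4.11/0.702 + 4.34/0.000633 = 6862 d.
q = Δh / Σ(b_i/K_i) = 1.30 / 6862 = 0.0001894 m/day.
In each layer the seepage velocity is v_i = q/n_i, so the layer transit time is t_i = b_i·n_i / q:
  layer 1 (fractured sandstone): t_1 = 4.11 × 0.11 / 0.0001894 = 2386 d
  layer 2 (sandy clay): t_2 = 4.34 × 0.06 / 0.0001894 = 1375 d
Total t = Σ t_i = 3761 days = 10.30 years.

10.3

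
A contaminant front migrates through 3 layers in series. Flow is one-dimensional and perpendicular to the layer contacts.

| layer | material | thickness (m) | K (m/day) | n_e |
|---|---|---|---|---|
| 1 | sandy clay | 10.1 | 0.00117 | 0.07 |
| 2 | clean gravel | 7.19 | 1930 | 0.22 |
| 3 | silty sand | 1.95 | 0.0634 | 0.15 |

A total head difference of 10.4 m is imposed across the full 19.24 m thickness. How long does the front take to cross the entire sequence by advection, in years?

With flow normal to the layers, continuity requires the same specific discharge q through every layer.
Σ(b_i/K_i) = 10.1/0.00117 + 7.19/1930 + 1.95/0.0634 = 8663 d.
q = Δh / Σ(b_i/K_i) = 10.4 / 8663 = 0.001200 m/day.
In each layer the seepage velocity is v_i = q/n_i, so the layer transit time is t_i = b_i·n_i / q:
  layer 1 (sandy clay): t_1 = 10.1 × 0.07 / 0.001200 = 588.9 d
  layer 2 (clean gravel): t_2 = 7.19 × 0.22 / 0.001200 = 1318 d
  layer 3 (silty sand): t_3 = 1.95 × 0.15 / 0.001200 = 243.7 d
Total t = Σ t_i = 2150 days = 5.887 years.

5.89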